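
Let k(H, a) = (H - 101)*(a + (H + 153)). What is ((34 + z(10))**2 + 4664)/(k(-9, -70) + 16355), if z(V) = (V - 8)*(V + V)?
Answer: 2028/1643 ≈ 1.2343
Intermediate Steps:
k(H, a) = (-101 + H)*(153 + H + a) (k(H, a) = (-101 + H)*(a + (153 + H)) = (-101 + H)*(153 + H + a))
z(V) = 2*V*(-8 + V) (z(V) = (-8 + V)*(2*V) = 2*V*(-8 + V))
((34 + z(10))**2 + 4664)/(k(-9, -70) + 16355) = ((34 + 2*10*(-8 + 10))**2 + 4664)/((-15453 + (-9)**2 - 101*(-70) + 52*(-9) - 9*(-70)) + 16355) = ((34 + 2*10*2)**2 + 4664)/((-15453 + 81 + 7070 - 468 + 630) + 16355) = ((34 + 40)**2 + 4664)/(-8140 + 16355) = (74**2 + 4664)/8215 = (5476 + 4664)*(1/8215) = 10140*(1/8215) = 2028/1643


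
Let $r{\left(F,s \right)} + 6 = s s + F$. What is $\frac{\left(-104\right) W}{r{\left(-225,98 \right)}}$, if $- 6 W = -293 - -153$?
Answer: $- \frac{80}{309} \approx -0.2589$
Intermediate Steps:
$r{\left(F,s \right)} = -6 + F + s^{2}$ ($r{\left(F,s \right)} = -6 + \left(s s + F\right) = -6 + \left(s^{2} + F\right) = -6 + \left(F + s^{2}\right) = -6 + F + s^{2}$)
$W = \frac{70}{3}$ ($W = - \frac{-293 - -153}{6} = - \frac{-293 + 153}{6} = \left(- \frac{1}{6}\right) \left(-140\right) = \frac{70}{3} \approx 23.333$)
$\frac{\left(-104\right) W}{r{\left(-225,98 \right)}} = \frac{\left(-104\right) \frac{70}{3}}{-6 - 225 + 98^{2}} = - \frac{7280}{3 \left(-6 - 225 + 9604\right)} = - \frac{7280}{3 \cdot 9373} = \left(- \frac{7280}{3}\right) \frac{1}{9373} = - \frac{80}{309}$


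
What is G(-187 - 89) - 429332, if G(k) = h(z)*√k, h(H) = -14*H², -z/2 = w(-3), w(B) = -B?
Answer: -429332 - 1008*I*√69 ≈ -4.2933e+5 - 8373.1*I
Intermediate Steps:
z = -6 (z = -(-2)*(-3) = -2*3 = -6)
G(k) = -504*√k (G(k) = (-14*(-6)²)*√k = (-14*36)*√k = -504*√k)
G(-187 - 89) - 429332 = -504*√(-187 - 89) - 429332 = -1008*I*√69 - 429332 = -429332 - 1008*I*√69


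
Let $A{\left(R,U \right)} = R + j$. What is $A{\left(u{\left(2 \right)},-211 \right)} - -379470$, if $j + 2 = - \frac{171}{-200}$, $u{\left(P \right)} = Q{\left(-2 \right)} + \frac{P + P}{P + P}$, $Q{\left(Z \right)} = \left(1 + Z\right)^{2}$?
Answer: $\frac{75894171}{200} \approx 3.7947 \cdot 10^{5}$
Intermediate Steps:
$u{\left(P \right)} = 2$ ($u{\left(P \right)} = \left(1 - 2\right)^{2} + \frac{P + P}{P + P} = \left(-1\right)^{2} + \frac{2 P}{2 P} = 1 + 2 P \frac{1}{2 P} = 1 + 1 = 2$)
$j = - \frac{229}{200}$ ($j = -2 - \frac{171}{-200} = -2 - - \frac{171}{200} = -2 + \frac{171}{200} = - \frac{229}{200} \approx -1.145$)
$A{\left(R,U \right)} = - \frac{229}{200} + R$ ($A{\left(R,U \right)} = R - \frac{229}{200} = - \frac{229}{200} + R$)
$A{\left(u{\left(2 \right)},-211 \right)} - -379470 = \left(- \frac{229}{200} + 2\right) - -379470 = \frac{171}{200} + 379470 = \frac{75894171}{200}$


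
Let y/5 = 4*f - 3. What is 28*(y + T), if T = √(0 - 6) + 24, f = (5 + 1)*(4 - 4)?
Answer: 252 + 28*I*√6 ≈ 252.0 + 68.586*I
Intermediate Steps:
f = 0 (f = 6*0 = 0)
T = 24 + I*√6 (T = √(-6) + 24 = I*√6 + 24 = 24 + I*√6 ≈ 24.0 + 2.4495*I)
y = -15 (y = 5*(4*0 - 3) = 5*(0 - 3) = 5*(-3) = -15)
28*(y + T) = 28*(-15 + (24 + I*√6)) = 28*(9 + I*√6) = 252 + 28*I*√6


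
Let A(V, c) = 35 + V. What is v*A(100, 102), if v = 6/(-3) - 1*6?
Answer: -1080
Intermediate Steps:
v = -8 (v = 6*(-⅓) - 6 = -2 - 6 = -8)
v*A(100, 102) = -8*(35 + 100) = -8*135 = -1080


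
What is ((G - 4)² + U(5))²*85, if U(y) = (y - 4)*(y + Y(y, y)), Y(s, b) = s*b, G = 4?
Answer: 76500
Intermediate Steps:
Y(s, b) = b*s
U(y) = (-4 + y)*(y + y²) (U(y) = (y - 4)*(y + y*y) = (-4 + y)*(y + y²))
((G - 4)² + U(5))²*85 = ((4 - 4)² + 5*(-4 + 5² - 3*5))²*85 = (0² + 5*(-4 + 25 - 15))²*85 = (0 + 5*6)²*85 = (0 + 30)²*85 = 30²*85 = 900*85 = 76500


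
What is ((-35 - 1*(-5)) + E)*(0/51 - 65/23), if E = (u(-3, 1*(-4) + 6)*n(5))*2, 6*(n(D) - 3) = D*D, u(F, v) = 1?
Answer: 3055/69 ≈ 44.275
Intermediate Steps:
n(D) = 3 + D²/6 (n(D) = 3 + (D*D)/6 = 3 + D²/6)
E = 43/3 (E = (1*(3 + (⅙)*5²))*2 = (1*(3 + (⅙)*25))*2 = (1*(3 + 25/6))*2 = (1*(43/6))*2 = (43/6)*2 = 43/3 ≈ 14.333)
((-35 - 1*(-5)) + E)*(0/51 - 65/23) = ((-35 - 1*(-5)) + 43/3)*(0/51 - 65/23) = ((-35 + 5) + 43/3)*(0*(1/51) - 65*1/23) = (-30 + 43/3)*(0 - 65/23) = -47/3*(-65/23) = 3055/69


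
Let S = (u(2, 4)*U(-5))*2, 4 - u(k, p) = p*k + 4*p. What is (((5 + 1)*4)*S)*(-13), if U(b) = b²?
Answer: 312000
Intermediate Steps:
u(k, p) = 4 - 4*p - k*p (u(k, p) = 4 - (p*k + 4*p) = 4 - (k*p + 4*p) = 4 - (4*p + k*p) = 4 + (-4*p - k*p) = 4 - 4*p - k*p)
S = -1000 (S = ((4 - 4*4 - 1*2*4)*(-5)²)*2 = ((4 - 16 - 8)*25)*2 = -20*25*2 = -500*2 = -1000)
(((5 + 1)*4)*S)*(-13) = (((5 + 1)*4)*(-1000))*(-13) = ((6*4)*(-1000))*(-13) = (24*(-1000))*(-13) = -24000*(-13) = 312000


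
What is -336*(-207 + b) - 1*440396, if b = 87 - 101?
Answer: -366140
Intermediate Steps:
b = -14
-336*(-207 + b) - 1*440396 = -336*(-207 - 14) - 1*440396 = -336*(-221) - 440396 = 74256 - 440396 = -366140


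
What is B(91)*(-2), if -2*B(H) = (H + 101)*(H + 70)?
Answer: 30912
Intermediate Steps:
B(H) = -(70 + H)*(101 + H)/2 (B(H) = -(H + 101)*(H + 70)/2 = -(101 + H)*(70 + H)/2 = -(70 + H)*(101 + H)/2)
B(91)*(-2) = (-3535 - 171/2*91 - 1/2*91**2)*(-2) = (-3535 - 15561/2 - 1/2*8281)*(-2) = (-3535 - 15561/2 - 8281/2)*(-2) = -15456*(-2) = 30912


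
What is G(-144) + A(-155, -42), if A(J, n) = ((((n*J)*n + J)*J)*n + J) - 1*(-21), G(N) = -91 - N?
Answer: -1780973331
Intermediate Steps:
A(J, n) = 21 + J + J*n*(J + J*n**2) (A(J, n) = ((((J*n)*n + J)*J)*n + J) + 21 = (((J*n**2 + J)*J)*n + J) + 21 = (((J + J*n**2)*J)*n + J) + 21 = ((J*(J + J*n**2))*n + J) + 21 = (J*n*(J + J*n**2) + J) + 21 = (J + J*n*(J + J*n**2)) + 21 = 21 + J + J*n*(J + J*n**2))
G(-144) + A(-155, -42) = (-91 - 1*(-144)) + (21 - 155 - 42*(-155)**2 + (-155)**2*(-42)**3) = (-91 + 144) + (21 - 155 - 42*24025 + 24025*(-74088)) = 53 + (21 - 155 - 1009050 - 1779964200) = 53 - 1780973384 = -1780973331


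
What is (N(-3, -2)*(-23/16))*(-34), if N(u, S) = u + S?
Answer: -1955/8 ≈ -244.38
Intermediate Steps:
N(u, S) = S + u
(N(-3, -2)*(-23/16))*(-34) = ((-2 - 3)*(-23/16))*(-34) = -(-115)/16*(-34) = -5*(-23/16)*(-34) = (115/16)*(-34) = -1955/8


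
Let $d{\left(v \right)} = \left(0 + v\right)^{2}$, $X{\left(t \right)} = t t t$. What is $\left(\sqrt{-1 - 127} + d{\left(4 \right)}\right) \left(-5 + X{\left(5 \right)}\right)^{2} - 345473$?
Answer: $-115073 + 115200 i \sqrt{2} \approx -1.1507 \cdot 10^{5} + 1.6292 \cdot 10^{5} i$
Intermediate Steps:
$X{\left(t \right)} = t^{3}$ ($X{\left(t \right)} = t^{2} t = t^{3}$)
$d{\left(v \right)} = v^{2}$
$\left(\sqrt{-1 - 127} + d{\left(4 \right)}\right) \left(-5 + X{\left(5 \right)}\right)^{2} - 345473 = \left(\sqrt{-1 - 127} + 4^{2}\right) \left(-5 + 5^{3}\right)^{2} - 345473 = \left(\sqrt{-128} + 16\right) \left(-5 + 125\right)^{2} - 345473 = \left(8 i \sqrt{2} + 16\right) 120^{2} - 345473 = \left(16 + 8 i \sqrt{2}\right) 14400 - 345473 = \left(230400 + 115200 i \sqrt{2}\right) - 345473 = -115073 + 115200 i \sqrt{2}$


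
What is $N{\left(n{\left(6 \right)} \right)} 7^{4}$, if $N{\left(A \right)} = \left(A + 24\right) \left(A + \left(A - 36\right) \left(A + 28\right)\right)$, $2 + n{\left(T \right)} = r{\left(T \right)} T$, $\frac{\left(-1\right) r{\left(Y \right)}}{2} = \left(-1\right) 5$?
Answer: $383919900$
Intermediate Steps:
$r{\left(Y \right)} = 10$ ($r{\left(Y \right)} = - 2 \left(\left(-1\right) 5\right) = \left(-2\right) \left(-5\right) = 10$)
$n{\left(T \right)} = -2 + 10 T$
$N{\left(A \right)} = \left(24 + A\right) \left(A + \left(-36 + A\right) \left(28 + A\right)\right)$
$N{\left(n{\left(6 \right)} \right)} 7^{4} = \left(-24192 + \left(-2 + 10 \cdot 6\right)^{3} - 1176 \left(-2 + 10 \cdot 6\right) + 17 \left(-2 + 10 \cdot 6\right)^{2}\right) 7^{4} = \left(-24192 + \left(-2 + 60\right)^{3} - 1176 \left(-2 + 60\right) + 17 \left(-2 + 60\right)^{2}\right) 2401 = \left(-24192 + 58^{3} - 68208 + 17 \cdot 58^{2}\right) 2401 = \left(-24192 + 195112 - 68208 + 17 \cdot 3364\right) 2401 = \left(-24192 + 195112 - 68208 + 57188\right) 2401 = 159900 \cdot 2401 = 383919900$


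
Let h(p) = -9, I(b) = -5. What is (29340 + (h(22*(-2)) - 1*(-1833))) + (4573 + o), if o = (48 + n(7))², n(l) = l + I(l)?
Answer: 38237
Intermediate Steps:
n(l) = -5 + l (n(l) = l - 5 = -5 + l)
o = 2500 (o = (48 + (-5 + 7))² = (48 + 2)² = 50² = 2500)
(29340 + (h(22*(-2)) - 1*(-1833))) + (4573 + o) = (29340 + (-9 - 1*(-1833))) + (4573 + 2500) = (29340 + (-9 + 1833)) + 7073 = (29340 + 1824) + 7073 = 31164 + 7073 = 38237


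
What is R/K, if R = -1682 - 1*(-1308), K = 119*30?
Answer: -11/105 ≈ -0.10476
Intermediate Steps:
K = 3570
R = -374 (R = -1682 + 1308 = -374)
R/K = -374/3570 = -374*1/3570 = -11/105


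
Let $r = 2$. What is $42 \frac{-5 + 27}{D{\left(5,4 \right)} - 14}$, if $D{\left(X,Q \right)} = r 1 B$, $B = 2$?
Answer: $- \frac{462}{5} \approx -92.4$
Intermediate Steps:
$D{\left(X,Q \right)} = 4$ ($D{\left(X,Q \right)} = 2 \cdot 1 \cdot 2 = 2 \cdot 2 = 4$)
$42 \frac{-5 + 27}{D{\left(5,4 \right)} - 14} = 42 \frac{-5 + 27}{4 - 14} = 42 \frac{22}{-10} = 42 \cdot 22 \left(- \frac{1}{10}\right) = 42 \left(- \frac{11}{5}\right) = - \frac{462}{5}$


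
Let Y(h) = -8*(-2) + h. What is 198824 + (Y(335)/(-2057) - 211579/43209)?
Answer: 17671208261950/88880913 ≈ 1.9882e+5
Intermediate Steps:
Y(h) = 16 + h
198824 + (Y(335)/(-2057) - 211579/43209) = 198824 + ((16 + 335)/(-2057) - 211579/43209) = 198824 + (351*(-1/2057) - 211579*1/43209) = 198824 + (-351/2057 - 211579/43209) = 198824 - 450384362/88880913 = 17671208261950/88880913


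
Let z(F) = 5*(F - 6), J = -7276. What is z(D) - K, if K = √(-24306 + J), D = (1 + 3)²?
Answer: 50 - I*√31582 ≈ 50.0 - 177.71*I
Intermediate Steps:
D = 16 (D = 4² = 16)
z(F) = -30 + 5*F (z(F) = 5*(-6 + F) = -30 + 5*F)
K = I*√31582 (K = √(-24306 - 7276) = √(-31582) = I*√31582 ≈ 177.71*I)
z(D) - K = (-30 + 5*16) - I*√31582 = (-30 + 80) - I*√31582 = 50 - I*√31582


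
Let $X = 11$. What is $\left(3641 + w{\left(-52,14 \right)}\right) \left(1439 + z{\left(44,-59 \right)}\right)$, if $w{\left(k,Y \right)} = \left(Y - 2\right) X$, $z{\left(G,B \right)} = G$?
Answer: $5595359$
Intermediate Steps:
$w{\left(k,Y \right)} = -22 + 11 Y$ ($w{\left(k,Y \right)} = \left(Y - 2\right) 11 = \left(-2 + Y\right) 11 = -22 + 11 Y$)
$\left(3641 + w{\left(-52,14 \right)}\right) \left(1439 + z{\left(44,-59 \right)}\right) = \left(3641 + \left(-22 + 11 \cdot 14\right)\right) \left(1439 + 44\right) = \left(3641 + \left(-22 + 154\right)\right) 1483 = \left(3641 + 132\right) 1483 = 3773 \cdot 1483 = 5595359$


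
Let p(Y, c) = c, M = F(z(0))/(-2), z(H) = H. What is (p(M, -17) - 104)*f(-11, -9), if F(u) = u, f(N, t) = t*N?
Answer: -11979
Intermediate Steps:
f(N, t) = N*t
M = 0 (M = 0/(-2) = 0*(-1/2) = 0)
(p(M, -17) - 104)*f(-11, -9) = (-17 - 104)*(-11*(-9)) = -121*99 = -11979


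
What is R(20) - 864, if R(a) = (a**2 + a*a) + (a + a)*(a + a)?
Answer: 1536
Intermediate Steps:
R(a) = 6*a**2 (R(a) = (a**2 + a**2) + (2*a)*(2*a) = 2*a**2 + 4*a**2 = 6*a**2)
R(20) - 864 = 6*20**2 - 864 = 6*400 - 864 = 2400 - 864 = 1536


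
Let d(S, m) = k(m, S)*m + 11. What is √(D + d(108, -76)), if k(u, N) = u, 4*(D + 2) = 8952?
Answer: √8023 ≈ 89.571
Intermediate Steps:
D = 2236 (D = -2 + (¼)*8952 = -2 + 2238 = 2236)
d(S, m) = 11 + m² (d(S, m) = m*m + 11 = m² + 11 = 11 + m²)
√(D + d(108, -76)) = √(2236 + (11 + (-76)²)) = √(2236 + (11 + 5776)) = √(2236 + 5787) = √8023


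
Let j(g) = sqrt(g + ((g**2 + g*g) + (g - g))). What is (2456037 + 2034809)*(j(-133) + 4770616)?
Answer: 21424101781136 + 4490846*sqrt(35245) ≈ 2.1425e+13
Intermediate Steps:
j(g) = sqrt(g + 2*g**2) (j(g) = sqrt(g + ((g**2 + g**2) + 0)) = sqrt(g + (2*g**2 + 0)) = sqrt(g + 2*g**2))
(2456037 + 2034809)*(j(-133) + 4770616) = (2456037 + 2034809)*(sqrt(-133*(1 + 2*(-133))) + 4770616) = 4490846*(sqrt(-133*(1 - 266)) + 4770616) = 4490846*(sqrt(-133*(-265)) + 4770616) = 4490846*(sqrt(35245) + 4770616) = 4490846*(4770616 + sqrt(35245)) = 21424101781136 + 4490846*sqrt(35245)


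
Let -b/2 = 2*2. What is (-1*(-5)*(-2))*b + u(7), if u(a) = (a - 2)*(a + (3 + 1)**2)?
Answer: 195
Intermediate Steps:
u(a) = (-2 + a)*(16 + a) (u(a) = (-2 + a)*(a + 4**2) = (-2 + a)*(a + 16) = (-2 + a)*(16 + a))
b = -8 (b = -4*2 = -2*4 = -8)
(-1*(-5)*(-2))*b + u(7) = (-1*(-5)*(-2))*(-8) + (-32 + 7**2 + 14*7) = (5*(-2))*(-8) + (-32 + 49 + 98) = -10*(-8) + 115 = 80 + 115 = 195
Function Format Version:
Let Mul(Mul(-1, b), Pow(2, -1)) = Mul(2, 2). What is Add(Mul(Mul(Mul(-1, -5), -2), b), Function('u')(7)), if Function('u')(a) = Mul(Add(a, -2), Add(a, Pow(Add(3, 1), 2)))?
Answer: 195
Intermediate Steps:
Function('u')(a) = Mul(Add(-2, a), Add(16, a)) (Function('u')(a) = Mul(Add(-2, a), Add(a, Pow(4, 2))) = Mul(Add(-2, a), Add(a, 16)) = Mul(Add(-2, a), Add(16, a)))
b = -8 (b = Mul(-2, Mul(2, 2)) = Mul(-2, 4) = -8)
Add(Mul(Mul(Mul(-1, -5), -2), b), Function('u')(7)) = Add(Mul(Mul(Mul(-1, -5), -2), -8), Add(-32, Pow(7, 2), Mul(14, 7))) = Add(Mul(Mul(5, -2), -8), Add(-32, 49, 98)) = Add(Mul(-10, -8), 115) = Add(80, 115) = 195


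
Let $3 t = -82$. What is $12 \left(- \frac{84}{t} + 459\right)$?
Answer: $\frac{227340}{41} \approx 5544.9$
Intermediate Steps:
$t = - \frac{82}{3}$ ($t = \frac{1}{3} \left(-82\right) = - \frac{82}{3} \approx -27.333$)
$12 \left(- \frac{84}{t} + 459\right) = 12 \left(- \frac{84}{- \frac{82}{3}} + 459\right) = 12 \left(\left(-84\right) \left(- \frac{3}{82}\right) + 459\right) = 12 \left(\frac{126}{41} + 459\right) = 12 \cdot \frac{18945}{41} = \frac{227340}{41}$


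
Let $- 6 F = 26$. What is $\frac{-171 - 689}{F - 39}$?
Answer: $\frac{258}{13} \approx 19.846$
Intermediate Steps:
$F = - \frac{13}{3}$ ($F = \left(- \frac{1}{6}\right) 26 = - \frac{13}{3} \approx -4.3333$)
$\frac{-171 - 689}{F - 39} = \frac{-171 - 689}{- \frac{13}{3} - 39} = \frac{-171 - 689}{- \frac{130}{3}} = \left(- \frac{3}{130}\right) \left(-860\right) = \frac{258}{13}$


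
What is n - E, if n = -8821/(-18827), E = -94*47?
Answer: 83186507/18827 ≈ 4418.5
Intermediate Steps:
E = -4418
n = 8821/18827 (n = -8821*(-1/18827) = 8821/18827 ≈ 0.46853)
n - E = 8821/18827 - 1*(-4418) = 8821/18827 + 4418 = 83186507/18827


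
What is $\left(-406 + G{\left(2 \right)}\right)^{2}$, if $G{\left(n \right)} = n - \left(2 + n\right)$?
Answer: $166464$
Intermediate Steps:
$G{\left(n \right)} = -2$ ($G{\left(n \right)} = n - \left(2 + n\right) = -2$)
$\left(-406 + G{\left(2 \right)}\right)^{2} = \left(-406 - 2\right)^{2} = \left(-408\right)^{2} = 166464$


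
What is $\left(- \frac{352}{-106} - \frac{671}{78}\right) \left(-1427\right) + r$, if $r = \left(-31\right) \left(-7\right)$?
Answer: $\frac{32055623}{4134} \approx 7754.1$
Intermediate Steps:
$r = 217$
$\left(- \frac{352}{-106} - \frac{671}{78}\right) \left(-1427\right) + r = \left(- \frac{352}{-106} - \frac{671}{78}\right) \left(-1427\right) + 217 = \left(\left(-352\right) \left(- \frac{1}{106}\right) - \frac{671}{78}\right) \left(-1427\right) + 217 = \left(\frac{176}{53} - \frac{671}{78}\right) \left(-1427\right) + 217 = \left(- \frac{21835}{4134}\right) \left(-1427\right) + 217 = \frac{31158545}{4134} + 217 = \frac{32055623}{4134}$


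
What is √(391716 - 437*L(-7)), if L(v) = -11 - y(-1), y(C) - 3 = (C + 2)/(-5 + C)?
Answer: √14319402/6 ≈ 630.68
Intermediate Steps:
y(C) = 3 + (2 + C)/(-5 + C) (y(C) = 3 + (C + 2)/(-5 + C) = 3 + (2 + C)/(-5 + C))
L(v) = -83/6 (L(v) = -11 - (-13 + 4*(-1))/(-5 - 1) = -11 - (-13 - 4)/(-6) = -11 - (-1)*(-17)/6 = -11 - 1*17/6 = -11 - 17/6 = -83/6)
√(391716 - 437*L(-7)) = √(391716 - 437*(-83/6)) = √(391716 + 36271/6) = √(2386567/6) = √14319402/6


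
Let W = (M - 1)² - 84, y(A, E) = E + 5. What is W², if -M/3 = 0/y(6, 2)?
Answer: 6889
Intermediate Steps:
y(A, E) = 5 + E
M = 0 (M = -0/(5 + 2) = -0/7 = -3*0 = 0)
W = -83 (W = (0 - 1)² - 84 = (-1)² - 84 = 1 - 84 = -83)
W² = (-83)² = 6889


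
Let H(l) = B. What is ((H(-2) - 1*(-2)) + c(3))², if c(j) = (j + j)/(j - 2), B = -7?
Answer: 1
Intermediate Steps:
c(j) = 2*j/(-2 + j) (c(j) = (2*j)/(-2 + j) = 2*j/(-2 + j))
H(l) = -7
((H(-2) - 1*(-2)) + c(3))² = ((-7 - 1*(-2)) + 2*3/(-2 + 3))² = ((-7 + 2) + 2*3/1)² = (-5 + 2*3*1)² = (-5 + 6)² = 1² = 1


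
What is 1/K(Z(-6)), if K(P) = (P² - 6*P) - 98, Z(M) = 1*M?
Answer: -1/26 ≈ -0.038462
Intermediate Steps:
Z(M) = M
K(P) = -98 + P² - 6*P
1/K(Z(-6)) = 1/(-98 + (-6)² - 6*(-6)) = 1/(-98 + 36 + 36) = 1/(-26) = -1/26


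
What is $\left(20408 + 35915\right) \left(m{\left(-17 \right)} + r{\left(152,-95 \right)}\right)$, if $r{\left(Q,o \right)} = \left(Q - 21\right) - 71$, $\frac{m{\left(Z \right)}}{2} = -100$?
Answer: $-7885220$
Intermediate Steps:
$m{\left(Z \right)} = -200$ ($m{\left(Z \right)} = 2 \left(-100\right) = -200$)
$r{\left(Q,o \right)} = -92 + Q$ ($r{\left(Q,o \right)} = \left(-21 + Q\right) - 71 = -92 + Q$)
$\left(20408 + 35915\right) \left(m{\left(-17 \right)} + r{\left(152,-95 \right)}\right) = \left(20408 + 35915\right) \left(-200 + \left(-92 + 152\right)\right) = 56323 \left(-200 + 60\right) = 56323 \left(-140\right) = -7885220$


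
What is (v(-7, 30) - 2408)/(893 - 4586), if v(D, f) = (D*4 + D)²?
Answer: 1183/3693 ≈ 0.32034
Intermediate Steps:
v(D, f) = 25*D² (v(D, f) = (4*D + D)² = (5*D)² = 25*D²)
(v(-7, 30) - 2408)/(893 - 4586) = (25*(-7)² - 2408)/(893 - 4586) = (25*49 - 2408)/(-3693) = (1225 - 2408)*(-1/3693) = -1183*(-1/3693) = 1183/3693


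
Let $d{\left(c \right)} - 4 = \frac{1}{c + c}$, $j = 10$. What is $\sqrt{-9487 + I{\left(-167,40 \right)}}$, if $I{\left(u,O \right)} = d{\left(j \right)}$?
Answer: $\frac{i \sqrt{948295}}{10} \approx 97.38 i$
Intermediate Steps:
$d{\left(c \right)} = 4 + \frac{1}{2 c}$ ($d{\left(c \right)} = 4 + \frac{1}{c + c} = 4 + \frac{1}{2 c}$)
$I{\left(u,O \right)} = \frac{81}{20}$ ($I{\left(u,O \right)} = 4 + \frac{1}{2 \cdot 10} = 4 + \frac{1}{2} \cdot \frac{1}{10} = 4 + \frac{1}{20} = \frac{81}{20}$)
$\sqrt{-9487 + I{\left(-167,40 \right)}} = \sqrt{-9487 + \frac{81}{20}} = \sqrt{- \frac{189659}{20}} = \frac{i \sqrt{948295}}{10}$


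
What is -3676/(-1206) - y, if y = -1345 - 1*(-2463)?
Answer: -672316/603 ≈ -1115.0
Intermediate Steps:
y = 1118 (y = -1345 + 2463 = 1118)
-3676/(-1206) - y = -3676/(-1206) - 1*1118 = -3676*(-1/1206) - 1118 = 1838/603 - 1118 = -672316/603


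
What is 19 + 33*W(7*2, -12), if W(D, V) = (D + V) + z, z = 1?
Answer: 118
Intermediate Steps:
W(D, V) = 1 + D + V (W(D, V) = (D + V) + 1 = 1 + D + V)
19 + 33*W(7*2, -12) = 19 + 33*(1 + 7*2 - 12) = 19 + 33*(1 + 14 - 12) = 19 + 33*3 = 19 + 99 = 118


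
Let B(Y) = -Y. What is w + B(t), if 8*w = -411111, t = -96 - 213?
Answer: -408639/8 ≈ -51080.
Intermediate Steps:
t = -309
w = -411111/8 (w = (1/8)*(-411111) = -411111/8 ≈ -51389.)
w + B(t) = -411111/8 - 1*(-309) = -411111/8 + 309 = -408639/8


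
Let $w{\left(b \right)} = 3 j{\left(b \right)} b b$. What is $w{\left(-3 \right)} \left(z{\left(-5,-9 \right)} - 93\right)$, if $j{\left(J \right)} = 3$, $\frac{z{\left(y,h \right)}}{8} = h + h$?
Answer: $-19197$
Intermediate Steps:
$z{\left(y,h \right)} = 16 h$ ($z{\left(y,h \right)} = 8 \left(h + h\right) = 8 \cdot 2 h = 16 h$)
$w{\left(b \right)} = 9 b^{2}$ ($w{\left(b \right)} = 3 \cdot 3 b b = 9 b b = 9 b^{2}$)
$w{\left(-3 \right)} \left(z{\left(-5,-9 \right)} - 93\right) = 9 \left(-3\right)^{2} \left(16 \left(-9\right) - 93\right) = 9 \cdot 9 \left(-144 - 93\right) = 81 \left(-237\right) = -19197$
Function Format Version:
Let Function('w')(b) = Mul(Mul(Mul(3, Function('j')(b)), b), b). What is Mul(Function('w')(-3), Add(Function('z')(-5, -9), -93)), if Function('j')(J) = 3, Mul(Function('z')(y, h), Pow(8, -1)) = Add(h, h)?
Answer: -19197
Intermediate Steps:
Function('z')(y, h) = Mul(16, h) (Function('z')(y, h) = Mul(8, Add(h, h)) = Mul(8, Mul(2, h)) = Mul(16, h))
Function('w')(b) = Mul(9, Pow(b, 2)) (Function('w')(b) = Mul(Mul(Mul(3, 3), b), b) = Mul(Mul(9, b), b) = Mul(9, Pow(b, 2)))
Mul(Function('w')(-3), Add(Function('z')(-5, -9), -93)) = Mul(Mul(9, Pow(-3, 2)), Add(Mul(16, -9), -93)) = Mul(Mul(9, 9), Add(-144, -93)) = Mul(81, -237) = -19197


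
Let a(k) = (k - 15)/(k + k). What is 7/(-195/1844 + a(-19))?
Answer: 35036/3949 ≈ 8.8721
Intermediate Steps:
a(k) = (-15 + k)/(2*k) (a(k) = (-15 + k)/((2*k)) = (-15 + k)*(1/(2*k)) = (-15 + k)/(2*k))
7/(-195/1844 + a(-19)) = 7/(-195/1844 + (½)*(-15 - 19)/(-19)) = 7/(-195*1/1844 + (½)*(-1/19)*(-34)) = 7/(-195/1844 + 17/19) = 7/(27643/35036) = (35036/27643)*7 = 35036/3949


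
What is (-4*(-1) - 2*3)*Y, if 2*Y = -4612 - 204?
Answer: 4816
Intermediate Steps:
Y = -2408 (Y = (-4612 - 204)/2 = (½)*(-4816) = -2408)
(-4*(-1) - 2*3)*Y = (-4*(-1) - 2*3)*(-2408) = (4 - 6)*(-2408) = -2*(-2408) = 4816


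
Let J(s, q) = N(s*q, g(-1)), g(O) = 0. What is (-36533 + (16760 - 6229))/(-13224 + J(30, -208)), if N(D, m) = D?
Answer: 13001/9732 ≈ 1.3359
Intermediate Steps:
J(s, q) = q*s (J(s, q) = s*q = q*s)
(-36533 + (16760 - 6229))/(-13224 + J(30, -208)) = (-36533 + (16760 - 6229))/(-13224 - 208*30) = (-36533 + 10531)/(-13224 - 6240) = -26002/(-19464) = -26002*(-1/19464) = 13001/9732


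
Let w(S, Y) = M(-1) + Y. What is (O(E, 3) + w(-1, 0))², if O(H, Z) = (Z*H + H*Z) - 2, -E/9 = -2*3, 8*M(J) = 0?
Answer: 103684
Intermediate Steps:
M(J) = 0 (M(J) = (⅛)*0 = 0)
E = 54 (E = -(-18)*3 = -9*(-6) = 54)
w(S, Y) = Y (w(S, Y) = 0 + Y = Y)
O(H, Z) = -2 + 2*H*Z (O(H, Z) = (H*Z + H*Z) - 2 = 2*H*Z - 2 = -2 + 2*H*Z)
(O(E, 3) + w(-1, 0))² = ((-2 + 2*54*3) + 0)² = ((-2 + 324) + 0)² = (322 + 0)² = 322² = 103684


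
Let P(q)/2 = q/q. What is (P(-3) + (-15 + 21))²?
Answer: 64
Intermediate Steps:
P(q) = 2 (P(q) = 2*(q/q) = 2*1 = 2)
(P(-3) + (-15 + 21))² = (2 + (-15 + 21))² = (2 + 6)² = 8² = 64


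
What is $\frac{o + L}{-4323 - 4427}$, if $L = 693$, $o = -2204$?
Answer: $\frac{1511}{8750} \approx 0.17269$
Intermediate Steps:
$\frac{o + L}{-4323 - 4427} = \frac{-2204 + 693}{-4323 - 4427} = - \frac{1511}{-8750} = \left(-1511\right) \left(- \frac{1}{8750}\right) = \frac{1511}{8750}$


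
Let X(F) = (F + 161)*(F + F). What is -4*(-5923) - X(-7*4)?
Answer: 31140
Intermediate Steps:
X(F) = 2*F*(161 + F) (X(F) = (161 + F)*(2*F) = 2*F*(161 + F))
-4*(-5923) - X(-7*4) = -4*(-5923) - 2*(-7*4)*(161 - 7*4) = 23692 - 2*(-28)*(161 - 28) = 23692 - 2*(-28)*133 = 23692 - 1*(-7448) = 23692 + 7448 = 31140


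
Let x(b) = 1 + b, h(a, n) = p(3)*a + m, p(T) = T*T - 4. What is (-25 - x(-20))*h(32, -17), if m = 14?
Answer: -1044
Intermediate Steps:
p(T) = -4 + T² (p(T) = T² - 4 = -4 + T²)
h(a, n) = 14 + 5*a (h(a, n) = (-4 + 3²)*a + 14 = (-4 + 9)*a + 14 = 5*a + 14 = 14 + 5*a)
(-25 - x(-20))*h(32, -17) = (-25 - (1 - 20))*(14 + 5*32) = (-25 - 1*(-19))*(14 + 160) = (-25 + 19)*174 = -6*174 = -1044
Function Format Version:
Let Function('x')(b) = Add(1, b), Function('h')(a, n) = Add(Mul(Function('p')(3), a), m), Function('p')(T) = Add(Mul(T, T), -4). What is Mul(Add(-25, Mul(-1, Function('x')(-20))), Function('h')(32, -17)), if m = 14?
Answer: -1044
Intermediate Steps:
Function('p')(T) = Add(-4, Pow(T, 2)) (Function('p')(T) = Add(Pow(T, 2), -4) = Add(-4, Pow(T, 2)))
Function('h')(a, n) = Add(14, Mul(5, a)) (Function('h')(a, n) = Add(Mul(Add(-4, Pow(3, 2)), a), 14) = Add(Mul(Add(-4, 9), a), 14) = Add(Mul(5, a), 14) = Add(14, Mul(5, a)))
Mul(Add(-25, Mul(-1, Function('x')(-20))), Function('h')(32, -17)) = Mul(Add(-25, Mul(-1, Add(1, -20))), Add(14, Mul(5, 32))) = Mul(Add(-25, Mul(-1, -19)), Add(14, 160)) = Mul(Add(-25, 19), 174) = Mul(-6, 174) = -1044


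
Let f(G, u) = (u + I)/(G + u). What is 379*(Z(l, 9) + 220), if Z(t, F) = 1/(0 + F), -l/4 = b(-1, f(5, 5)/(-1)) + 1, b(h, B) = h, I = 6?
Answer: 750799/9 ≈ 83422.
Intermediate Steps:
f(G, u) = (6 + u)/(G + u) (f(G, u) = (u + 6)/(G + u) = (6 + u)/(G + u))
l = 0 (l = -4*(-1 + 1) = -4*0 = 0)
Z(t, F) = 1/F
379*(Z(l, 9) + 220) = 379*(1/9 + 220) = 379*(1981/9) = 750799/9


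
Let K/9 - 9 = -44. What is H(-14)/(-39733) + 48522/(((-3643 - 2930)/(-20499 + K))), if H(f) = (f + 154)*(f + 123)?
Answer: 13375907620528/87055003 ≈ 1.5365e+5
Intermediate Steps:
K = -315 (K = 81 + 9*(-44) = 81 - 396 = -315)
H(f) = (123 + f)*(154 + f) (H(f) = (154 + f)*(123 + f) = (123 + f)*(154 + f))
H(-14)/(-39733) + 48522/(((-3643 - 2930)/(-20499 + K))) = (18942 + (-14)² + 277*(-14))/(-39733) + 48522/(((-3643 - 2930)/(-20499 - 315))) = (18942 + 196 - 3878)*(-1/39733) + 48522/((-6573/(-20814))) = 15260*(-1/39733) + 48522/((-6573*(-1/20814))) = -15260/39733 + 48522/(2191/6938) = -15260/39733 + 48522*(6938/2191) = -15260/39733 + 336645636/2191 = 13375907620528/87055003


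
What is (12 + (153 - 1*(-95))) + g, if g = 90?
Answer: 350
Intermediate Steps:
(12 + (153 - 1*(-95))) + g = (12 + (153 - 1*(-95))) + 90 = (12 + (153 + 95)) + 90 = (12 + 248) + 90 = 260 + 90 = 350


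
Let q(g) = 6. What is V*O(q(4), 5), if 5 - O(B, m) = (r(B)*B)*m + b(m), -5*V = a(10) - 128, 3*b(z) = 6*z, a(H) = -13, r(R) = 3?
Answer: -2679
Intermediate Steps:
b(z) = 2*z (b(z) = (6*z)/3 = 2*z)
V = 141/5 (V = -(-13 - 128)/5 = -⅕*(-141) = 141/5 ≈ 28.200)
O(B, m) = 5 - 2*m - 3*B*m (O(B, m) = 5 - ((3*B)*m + 2*m) = 5 - (3*B*m + 2*m) = 5 - (2*m + 3*B*m) = 5 + (-2*m - 3*B*m) = 5 - 2*m - 3*B*m)
V*O(q(4), 5) = 141*(5 - 2*5 - 3*6*5)/5 = 141*(5 - 10 - 90)/5 = (141/5)*(-95) = -2679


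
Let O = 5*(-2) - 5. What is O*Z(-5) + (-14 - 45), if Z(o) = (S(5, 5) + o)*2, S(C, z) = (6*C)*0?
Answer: 91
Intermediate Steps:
S(C, z) = 0
O = -15 (O = -10 - 5 = -15)
Z(o) = 2*o (Z(o) = (0 + o)*2 = o*2 = 2*o)
O*Z(-5) + (-14 - 45) = -30*(-5) + (-14 - 45) = -15*(-10) - 59 = 150 - 59 = 91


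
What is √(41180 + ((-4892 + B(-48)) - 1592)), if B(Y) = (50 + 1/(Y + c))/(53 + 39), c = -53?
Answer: √748935852763/4646 ≈ 186.27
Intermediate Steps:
B(Y) = 25/46 + 1/(92*(-53 + Y)) (B(Y) = (50 + 1/(Y - 53))/(53 + 39) = (50 + 1/(-53 + Y))/92 = (50 + 1/(-53 + Y))*(1/92) = 25/46 + 1/(92*(-53 + Y)))
√(41180 + ((-4892 + B(-48)) - 1592)) = √(41180 + ((-4892 + (-2649 + 50*(-48))/(92*(-53 - 48))) - 1592)) = √(41180 + ((-4892 + (1/92)*(-2649 - 2400)/(-101)) - 1592)) = √(41180 + ((-4892 + (1/92)*(-1/101)*(-5049)) - 1592)) = √(41180 + ((-4892 + 5049/9292) - 1592)) = √(41180 + (-45451415/9292 - 1592)) = √(41180 - 60244279/9292) = √(322400281/9292) = √748935852763/4646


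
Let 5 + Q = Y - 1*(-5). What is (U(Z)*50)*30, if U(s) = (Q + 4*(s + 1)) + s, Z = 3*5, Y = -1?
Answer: 117000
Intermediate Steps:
Z = 15
Q = -1 (Q = -5 + (-1 - 1*(-5)) = -5 + (-1 + 5) = -5 + 4 = -1)
U(s) = 3 + 5*s (U(s) = (-1 + 4*(s + 1)) + s = (-1 + 4*(1 + s)) + s = (-1 + (4 + 4*s)) + s = (3 + 4*s) + s = 3 + 5*s)
(U(Z)*50)*30 = ((3 + 5*15)*50)*30 = ((3 + 75)*50)*30 = (78*50)*30 = 3900*30 = 117000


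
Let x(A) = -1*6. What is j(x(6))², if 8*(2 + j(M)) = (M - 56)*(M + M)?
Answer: 8281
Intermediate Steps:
x(A) = -6
j(M) = -2 + M*(-56 + M)/4 (j(M) = -2 + ((M - 56)*(M + M))/8 = -2 + ((-56 + M)*(2*M))/8 = -2 + (2*M*(-56 + M))/8 = -2 + M*(-56 + M)/4)
j(x(6))² = (-2 - 14*(-6) + (¼)*(-6)²)² = (-2 + 84 + (¼)*36)² = (-2 + 84 + 9)² = 91² = 8281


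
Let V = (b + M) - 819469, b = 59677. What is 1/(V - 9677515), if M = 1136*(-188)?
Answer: -1/10650875 ≈ -9.3889e-8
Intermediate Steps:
M = -213568
V = -973360 (V = (59677 - 213568) - 819469 = -153891 - 819469 = -973360)
1/(V - 9677515) = 1/(-973360 - 9677515) = 1/(-10650875) = -1/10650875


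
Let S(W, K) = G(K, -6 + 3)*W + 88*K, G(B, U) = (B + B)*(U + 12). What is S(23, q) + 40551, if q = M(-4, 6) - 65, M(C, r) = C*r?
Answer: -4127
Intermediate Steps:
G(B, U) = 2*B*(12 + U) (G(B, U) = (2*B)*(12 + U) = 2*B*(12 + U))
q = -89 (q = -4*6 - 65 = -24 - 65 = -89)
S(W, K) = 88*K + 18*K*W (S(W, K) = (2*K*(12 + (-6 + 3)))*W + 88*K = (2*K*(12 - 3))*W + 88*K = (2*K*9)*W + 88*K = (18*K)*W + 88*K = 18*K*W + 88*K = 88*K + 18*K*W)
S(23, q) + 40551 = 2*(-89)*(44 + 9*23) + 40551 = 2*(-89)*(44 + 207) + 40551 = 2*(-89)*251 + 40551 = -44678 + 40551 = -4127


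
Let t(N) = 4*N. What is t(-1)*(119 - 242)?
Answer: 492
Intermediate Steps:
t(-1)*(119 - 242) = (4*(-1))*(119 - 242) = -4*(-123) = 492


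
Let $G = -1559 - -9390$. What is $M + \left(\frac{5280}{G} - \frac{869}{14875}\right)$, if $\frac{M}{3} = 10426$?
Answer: $\frac{3643524752611}{116486125} \approx 31279.0$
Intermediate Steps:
$G = 7831$ ($G = -1559 + 9390 = 7831$)
$M = 31278$ ($M = 3 \cdot 10426 = 31278$)
$M + \left(\frac{5280}{G} - \frac{869}{14875}\right) = 31278 + \left(\frac{5280}{7831} - \frac{869}{14875}\right) = 31278 + \frac{71734861}{116486125} = \frac{3643524752611}{116486125}$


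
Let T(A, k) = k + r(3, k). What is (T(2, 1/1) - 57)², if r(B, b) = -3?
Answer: 3481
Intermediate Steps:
T(A, k) = -3 + k (T(A, k) = k - 3 = -3 + k)
(T(2, 1/1) - 57)² = ((-3 + 1/1) - 57)² = ((-3 + 1*1) - 57)² = ((-3 + 1) - 57)² = (-2 - 57)² = (-59)² = 3481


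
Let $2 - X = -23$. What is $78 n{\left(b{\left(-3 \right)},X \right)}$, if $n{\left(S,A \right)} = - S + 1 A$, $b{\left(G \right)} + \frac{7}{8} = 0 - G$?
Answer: $\frac{7137}{4} \approx 1784.3$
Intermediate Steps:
$X = 25$ ($X = 2 - -23 = 2 + 23 = 25$)
$b{\left(G \right)} = - \frac{7}{8} - G$ ($b{\left(G \right)} = - \frac{7}{8} + \left(0 - G\right) = - \frac{7}{8} - G$)
$n{\left(S,A \right)} = A - S$ ($n{\left(S,A \right)} = - S + A = A - S$)
$78 n{\left(b{\left(-3 \right)},X \right)} = 78 \left(25 - \left(- \frac{7}{8} - -3\right)\right) = 78 \left(25 - \left(- \frac{7}{8} + 3\right)\right) = 78 \left(25 - \frac{17}{8}\right) = 78 \cdot \frac{183}{8} = \frac{7137}{4}$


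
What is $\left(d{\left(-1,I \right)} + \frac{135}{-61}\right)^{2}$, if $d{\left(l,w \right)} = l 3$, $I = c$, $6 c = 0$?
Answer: $\frac{101124}{3721} \approx 27.177$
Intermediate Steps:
$c = 0$ ($c = \frac{1}{6} \cdot 0 = 0$)
$I = 0$
$d{\left(l,w \right)} = 3 l$
$\left(d{\left(-1,I \right)} + \frac{135}{-61}\right)^{2} = \left(3 \left(-1\right) + \frac{135}{-61}\right)^{2} = \left(-3 + 135 \left(- \frac{1}{61}\right)\right)^{2} = \left(-3 - \frac{135}{61}\right)^{2} = \left(- \frac{318}{61}\right)^{2} = \frac{101124}{3721}$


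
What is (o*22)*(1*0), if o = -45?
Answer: 0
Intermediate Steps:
(o*22)*(1*0) = (-45*22)*(1*0) = -990*0 = 0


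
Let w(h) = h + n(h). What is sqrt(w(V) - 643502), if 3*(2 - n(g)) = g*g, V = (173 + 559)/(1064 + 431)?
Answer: 6*I*sqrt(39951046438)/1495 ≈ 802.18*I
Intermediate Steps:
V = 732/1495 ≈ 0.48963
n(g) = 2 - g**2/3 (n(g) = 2 - g*g/3 = 2 - g**2/3)
w(h) = 2 + h - h**2/3 (w(h) = h + (2 - h**2/3) = 2 + h - h**2/3)
sqrt(w(V) - 643502) = sqrt((2 + 732/1495 - (732/1495)**2/3) - 643502) = sqrt((2 + 732/1495 - 1/3*535824/2235025) - 643502) = sqrt((2 + 732/1495 - 178608/2235025) - 643502) = sqrt(5385782/2235025 - 643502) = sqrt(-1438237671768/2235025) = 6*I*sqrt(39951046438)/1495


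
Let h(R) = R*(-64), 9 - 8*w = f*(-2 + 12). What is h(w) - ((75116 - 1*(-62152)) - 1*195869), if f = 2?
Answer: 58689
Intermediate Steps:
w = -11/8 (w = 9/8 - (-2 + 12)/4 = 9/8 - 10/4 = 9/8 - ⅛*20 = 9/8 - 5/2 = -11/8 ≈ -1.3750)
h(R) = -64*R
h(w) - ((75116 - 1*(-62152)) - 1*195869) = -64*(-11/8) - ((75116 - 1*(-62152)) - 1*195869) = 88 - ((75116 + 62152) - 195869) = 88 - (137268 - 195869) = 88 - 1*(-58601) = 88 + 58601 = 58689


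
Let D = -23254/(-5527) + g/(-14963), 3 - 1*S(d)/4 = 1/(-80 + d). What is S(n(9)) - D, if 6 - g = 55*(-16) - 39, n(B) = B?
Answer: 46450192839/5871735571 ≈ 7.9108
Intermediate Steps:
g = 925 (g = 6 - (55*(-16) - 39) = 6 - (-880 - 39) = 6 - 1*(-919) = 6 + 919 = 925)
S(d) = 12 - 4/(-80 + d)
D = 342837127/82700501 (D = -23254/(-5527) + 925/(-14963) = -23254*(-1/5527) + 925*(-1/14963) = 23254/5527 - 925/14963 = 342837127/82700501 ≈ 4.1455)
S(n(9)) - D = 4*(-241 + 3*9)/(-80 + 9) - 1*342837127/82700501 = 4*(-241 + 27)/(-71) - 342837127/82700501 = 4*(-1/71)*(-214) - 342837127/82700501 = 856/71 - 342837127/82700501 = 46450192839/5871735571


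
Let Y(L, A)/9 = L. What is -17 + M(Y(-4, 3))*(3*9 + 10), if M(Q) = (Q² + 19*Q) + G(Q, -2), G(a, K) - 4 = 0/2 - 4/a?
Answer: 205012/9 ≈ 22779.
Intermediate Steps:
Y(L, A) = 9*L
G(a, K) = 4 - 4/a (G(a, K) = 4 + (0/2 - 4/a) = 4 + (0*(½) - 4/a) = 4 + (0 - 4/a) = 4 - 4/a)
M(Q) = 4 + Q² - 4/Q + 19*Q (M(Q) = (Q² + 19*Q) + (4 - 4/Q) = 4 + Q² - 4/Q + 19*Q)
-17 + M(Y(-4, 3))*(3*9 + 10) = -17 + (4 + (9*(-4))² - 4/(9*(-4)) + 19*(9*(-4)))*(3*9 + 10) = -17 + (4 + (-36)² - 4/(-36) + 19*(-36))*(27 + 10) = -17 + (4 + 1296 - 4*(-1/36) - 684)*37 = -17 + (4 + 1296 + ⅑ - 684)*37 = -17 + (5545/9)*37 = -17 + 205165/9 = 205012/9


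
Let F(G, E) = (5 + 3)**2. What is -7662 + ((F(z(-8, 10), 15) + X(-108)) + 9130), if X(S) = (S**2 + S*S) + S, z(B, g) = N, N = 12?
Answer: 24752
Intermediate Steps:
z(B, g) = 12
F(G, E) = 64 (F(G, E) = 8**2 = 64)
X(S) = S + 2*S**2 (X(S) = (S**2 + S**2) + S = 2*S**2 + S = S + 2*S**2)
-7662 + ((F(z(-8, 10), 15) + X(-108)) + 9130) = -7662 + ((64 - 108*(1 + 2*(-108))) + 9130) = -7662 + ((64 - 108*(1 - 216)) + 9130) = -7662 + ((64 - 108*(-215)) + 9130) = -7662 + ((64 + 23220) + 9130) = -7662 + (23284 + 9130) = -7662 + 32414 = 24752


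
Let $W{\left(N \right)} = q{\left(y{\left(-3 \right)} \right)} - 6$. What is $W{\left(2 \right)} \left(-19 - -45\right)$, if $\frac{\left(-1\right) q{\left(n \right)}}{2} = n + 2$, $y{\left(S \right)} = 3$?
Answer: $-416$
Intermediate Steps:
$q{\left(n \right)} = -4 - 2 n$ ($q{\left(n \right)} = - 2 \left(n + 2\right) = - 2 \left(2 + n\right) = -4 - 2 n$)
$W{\left(N \right)} = -16$ ($W{\left(N \right)} = \left(-4 - 6\right) - 6 = -10 - 6 = -16$)
$W{\left(2 \right)} \left(-19 - -45\right) = - 16 \left(-19 - -45\right) = - 16 \left(-19 + 45\right) = \left(-16\right) 26 = -416$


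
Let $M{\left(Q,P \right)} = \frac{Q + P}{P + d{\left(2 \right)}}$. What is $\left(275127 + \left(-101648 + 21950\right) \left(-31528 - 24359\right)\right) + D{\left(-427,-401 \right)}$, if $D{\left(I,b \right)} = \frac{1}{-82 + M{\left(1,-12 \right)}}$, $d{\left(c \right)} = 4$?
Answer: $\frac{2873060428177}{645} \approx 4.4544 \cdot 10^{9}$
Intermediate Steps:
$M{\left(Q,P \right)} = \frac{P + Q}{4 + P}$ ($M{\left(Q,P \right)} = \frac{Q + P}{P + 4} = \frac{P + Q}{4 + P}$)
$D{\left(I,b \right)} = - \frac{8}{645}$ ($D{\left(I,b \right)} = \frac{1}{-82 + \frac{-12 + 1}{4 - 12}} = \frac{1}{-82 + \frac{1}{-8} \left(-11\right)} = \frac{1}{-82 - - \frac{11}{8}} = \frac{1}{-82 + \frac{11}{8}} = \frac{1}{- \frac{645}{8}} = - \frac{8}{645}$)
$\left(275127 + \left(-101648 + 21950\right) \left(-31528 - 24359\right)\right) + D{\left(-427,-401 \right)} = \left(275127 + \left(-101648 + 21950\right) \left(-31528 - 24359\right)\right) - \frac{8}{645} = \left(275127 - -4454082126\right) - \frac{8}{645} = \left(275127 + 4454082126\right) - \frac{8}{645} = 4454357253 - \frac{8}{645} = \frac{2873060428177}{645}$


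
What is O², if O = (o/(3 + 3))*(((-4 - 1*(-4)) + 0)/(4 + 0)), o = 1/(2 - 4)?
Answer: 0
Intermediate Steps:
o = -½ (o = 1/(-2) = -½ ≈ -0.50000)
O = 0 (O = (-1/(2*(3 + 3)))*(((-4 - 1*(-4)) + 0)/(4 + 0)) = (-½/6)*(((-4 + 4) + 0)/4) = (-½*⅙)*((0 + 0)*(¼)) = -0/4 = -1/12*0 = 0)
O² = 0² = 0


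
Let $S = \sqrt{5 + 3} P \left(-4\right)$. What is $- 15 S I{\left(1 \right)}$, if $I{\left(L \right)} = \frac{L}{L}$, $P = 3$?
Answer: $360 \sqrt{2} \approx 509.12$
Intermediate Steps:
$I{\left(L \right)} = 1$
$S = - 24 \sqrt{2}$ ($S = \sqrt{5 + 3} \cdot 3 \left(-4\right) = \sqrt{8} \cdot 3 \left(-4\right) = 2 \sqrt{2} \cdot 3 \left(-4\right) = 6 \sqrt{2} \left(-4\right) = - 24 \sqrt{2} \approx -33.941$)
$- 15 S I{\left(1 \right)} = - 15 \left(- 24 \sqrt{2}\right) 1 = 360 \sqrt{2} \cdot 1 = 360 \sqrt{2}$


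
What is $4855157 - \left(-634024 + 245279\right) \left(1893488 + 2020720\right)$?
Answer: $1521633644117$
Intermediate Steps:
$4855157 - \left(-634024 + 245279\right) \left(1893488 + 2020720\right) = 4855157 - \left(-388745\right) 3914208 = 4855157 - -1521628788960 = 4855157 + 1521628788960 = 1521633644117$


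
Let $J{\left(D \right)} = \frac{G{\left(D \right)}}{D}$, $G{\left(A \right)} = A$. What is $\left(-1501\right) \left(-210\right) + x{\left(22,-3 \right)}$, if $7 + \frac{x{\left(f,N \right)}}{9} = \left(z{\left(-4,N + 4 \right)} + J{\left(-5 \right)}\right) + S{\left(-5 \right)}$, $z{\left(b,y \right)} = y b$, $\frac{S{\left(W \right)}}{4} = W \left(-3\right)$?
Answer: $315660$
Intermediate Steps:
$S{\left(W \right)} = - 12 W$ ($S{\left(W \right)} = 4 W \left(-3\right) = 4 \left(- 3 W\right) = - 12 W$)
$z{\left(b,y \right)} = b y$
$J{\left(D \right)} = 1$ ($J{\left(D \right)} = \frac{D}{D} = 1$)
$x{\left(f,N \right)} = 342 - 36 N$ ($x{\left(f,N \right)} = -63 + 9 \left(\left(- 4 \left(N + 4\right) + 1\right) - -60\right) = -63 + 9 \left(\left(- 4 \left(4 + N\right) + 1\right) + 60\right) = -63 + 9 \left(\left(\left(-16 - 4 N\right) + 1\right) + 60\right) = -63 + 9 \left(\left(-15 - 4 N\right) + 60\right) = -63 + 9 \left(45 - 4 N\right) = -63 - \left(-405 + 36 N\right) = 342 - 36 N$)
$\left(-1501\right) \left(-210\right) + x{\left(22,-3 \right)} = \left(-1501\right) \left(-210\right) + \left(342 - -108\right) = 315210 + \left(342 + 108\right) = 315210 + 450 = 315660$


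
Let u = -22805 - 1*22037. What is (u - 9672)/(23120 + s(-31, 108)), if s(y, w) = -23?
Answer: -54514/23097 ≈ -2.3602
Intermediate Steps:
u = -44842 (u = -22805 - 22037 = -44842)
(u - 9672)/(23120 + s(-31, 108)) = (-44842 - 9672)/(23120 - 23) = -54514/23097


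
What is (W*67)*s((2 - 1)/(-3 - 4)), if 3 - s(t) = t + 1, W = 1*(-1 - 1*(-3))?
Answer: 2010/7 ≈ 287.14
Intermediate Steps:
W = 2 (W = 1*(-1 + 3) = 1*2 = 2)
s(t) = 2 - t (s(t) = 3 - (t + 1) = 3 - (1 + t) = 3 + (-1 - t) = 2 - t)
(W*67)*s((2 - 1)/(-3 - 4)) = (2*67)*(2 - (2 - 1)/(-3 - 4)) = 134*(2 - 1/(-7)) = 134*(2 - (-1)/7) = 134*(2 - 1*(-⅐)) = 134*(2 + ⅐) = 134*(15/7) = 2010/7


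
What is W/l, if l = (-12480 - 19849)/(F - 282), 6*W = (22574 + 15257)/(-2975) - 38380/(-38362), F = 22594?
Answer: 7458300972116/5534415249825 ≈ 1.3476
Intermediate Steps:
W = -668546161/342380850 (W = ((22574 + 15257)/(-2975) - 38380/(-38362))/6 = (37831*(-1/2975) - 38380*(-1/38362))/6 = (-37831/2975 + 19190/19181)/6 = (⅙)*(-668546161/57063475) = -668546161/342380850 ≈ -1.9526)
l = -32329/22312 (l = (-12480 - 19849)/(22594 - 282) = -32329/22312 ≈ -1.4490)
W/l = -668546161/(342380850*(-32329/22312)) = -668546161/342380850*(-22312/32329) = 7458300972116/5534415249825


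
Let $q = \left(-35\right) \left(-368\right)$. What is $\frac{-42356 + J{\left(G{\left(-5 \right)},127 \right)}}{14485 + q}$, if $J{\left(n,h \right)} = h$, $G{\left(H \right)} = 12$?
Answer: $- \frac{42229}{27365} \approx -1.5432$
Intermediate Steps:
$q = 12880$
$\frac{-42356 + J{\left(G{\left(-5 \right)},127 \right)}}{14485 + q} = \frac{-42356 + 127}{14485 + 12880} = - \frac{42229}{27365}$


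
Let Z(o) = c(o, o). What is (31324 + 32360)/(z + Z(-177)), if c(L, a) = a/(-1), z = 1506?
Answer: 7076/187 ≈ 37.840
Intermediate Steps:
c(L, a) = -a (c(L, a) = a*(-1) = -a)
Z(o) = -o
(31324 + 32360)/(z + Z(-177)) = (31324 + 32360)/(1506 - 1*(-177)) = 63684/(1506 + 177) = 63684/1683 = 63684*(1/1683) = 7076/187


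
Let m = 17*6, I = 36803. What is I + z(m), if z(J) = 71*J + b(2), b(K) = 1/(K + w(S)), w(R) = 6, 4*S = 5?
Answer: 352361/8 ≈ 44045.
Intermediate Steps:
S = 5/4 (S = (1/4)*5 = 5/4 ≈ 1.2500)
m = 102
b(K) = 1/(6 + K) (b(K) = 1/(K + 6) = 1/(6 + K))
z(J) = 1/8 + 71*J (z(J) = 71*J + 1/(6 + 2) = 71*J + 1/8 = 1/8 + 71*J)
I + z(m) = 36803 + (1/8 + 71*102) = 36803 + (1/8 + 7242) = 36803 + 57937/8 = 352361/8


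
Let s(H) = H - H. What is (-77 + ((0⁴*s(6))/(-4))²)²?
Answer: 5929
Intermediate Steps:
s(H) = 0
(-77 + ((0⁴*s(6))/(-4))²)² = (-77 + ((0⁴*0)/(-4))²)² = (-77 + ((0*0)*(-¼))²)² = (-77 + (0*(-¼))²)² = (-77 + 0²)² = (-77 + 0)² = (-77)² = 5929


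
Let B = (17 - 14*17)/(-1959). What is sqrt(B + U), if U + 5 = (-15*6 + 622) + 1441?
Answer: sqrt(7552989147)/1959 ≈ 44.363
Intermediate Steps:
U = 1968 (U = -5 + ((-15*6 + 622) + 1441) = -5 + ((-90 + 622) + 1441) = -5 + (532 + 1441) = -5 + 1973 = 1968)
B = 221/1959 (B = (17 - 238)*(-1/1959) = -221*(-1/1959) = 221/1959 ≈ 0.11281)
sqrt(B + U) = sqrt(221/1959 + 1968) = sqrt(3855533/1959) = sqrt(7552989147)/1959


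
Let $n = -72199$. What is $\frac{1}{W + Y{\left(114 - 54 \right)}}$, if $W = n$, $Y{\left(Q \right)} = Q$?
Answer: $- \frac{1}{72139} \approx -1.3862 \cdot 10^{-5}$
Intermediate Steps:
$W = -72199$
$\frac{1}{W + Y{\left(114 - 54 \right)}} = \frac{1}{-72199 + \left(114 - 54\right)} = \frac{1}{-72199 + 60} = \frac{1}{-72139} = - \frac{1}{72139}$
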